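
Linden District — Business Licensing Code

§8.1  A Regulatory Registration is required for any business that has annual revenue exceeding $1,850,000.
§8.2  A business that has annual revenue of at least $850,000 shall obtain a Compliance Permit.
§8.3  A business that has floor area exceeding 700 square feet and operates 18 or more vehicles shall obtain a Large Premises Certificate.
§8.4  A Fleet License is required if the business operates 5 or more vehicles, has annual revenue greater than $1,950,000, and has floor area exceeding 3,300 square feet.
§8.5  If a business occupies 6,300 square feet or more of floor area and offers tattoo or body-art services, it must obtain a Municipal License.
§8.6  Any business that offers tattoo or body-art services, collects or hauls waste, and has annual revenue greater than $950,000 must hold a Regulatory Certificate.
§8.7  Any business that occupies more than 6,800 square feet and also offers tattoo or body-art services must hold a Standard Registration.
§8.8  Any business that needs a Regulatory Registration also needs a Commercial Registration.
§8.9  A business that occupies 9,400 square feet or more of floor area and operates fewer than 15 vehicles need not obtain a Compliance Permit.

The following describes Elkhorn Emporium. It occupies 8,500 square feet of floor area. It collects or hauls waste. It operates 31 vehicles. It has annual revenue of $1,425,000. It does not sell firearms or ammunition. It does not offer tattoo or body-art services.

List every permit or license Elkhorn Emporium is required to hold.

§8.1 revenue $1,425,000 ≤ $1,850,000 → Regulatory Registration not required.
§8.2 revenue $1,425,000 ≥ $850,000 → Compliance Permit required.
§8.3 floor area 8,500 square feet > 700 square feet; vehicles 31 ≥ 18 → Large Premises Certificate required.
§8.4 vehicles 31 ≥ 5; revenue $1,425,000 ≤ $1,950,000; floor area 8,500 square feet > 3,300 square feet → Fleet License not required.
§8.5 floor area 8,500 square feet ≥ 6,300 square feet; does not offer tattoo or body-art services → Municipal License not required.
§8.6 does not offer tattoo or body-art services; collects or hauls waste; revenue $1,425,000 > $950,000 → Regulatory Certificate not required.
§8.7 floor area 8,500 square feet > 6,800 square feet; does not offer tattoo or body-art services → Standard Registration not required.
§8.8 Regulatory Registration is not required → no effect.
§8.9 floor area 8,500 square feet < 9,400 square feet; vehicles 31 ≥ 15 → Compliance Permit exemption does not apply.

Compliance Permit, Large Premises Certificate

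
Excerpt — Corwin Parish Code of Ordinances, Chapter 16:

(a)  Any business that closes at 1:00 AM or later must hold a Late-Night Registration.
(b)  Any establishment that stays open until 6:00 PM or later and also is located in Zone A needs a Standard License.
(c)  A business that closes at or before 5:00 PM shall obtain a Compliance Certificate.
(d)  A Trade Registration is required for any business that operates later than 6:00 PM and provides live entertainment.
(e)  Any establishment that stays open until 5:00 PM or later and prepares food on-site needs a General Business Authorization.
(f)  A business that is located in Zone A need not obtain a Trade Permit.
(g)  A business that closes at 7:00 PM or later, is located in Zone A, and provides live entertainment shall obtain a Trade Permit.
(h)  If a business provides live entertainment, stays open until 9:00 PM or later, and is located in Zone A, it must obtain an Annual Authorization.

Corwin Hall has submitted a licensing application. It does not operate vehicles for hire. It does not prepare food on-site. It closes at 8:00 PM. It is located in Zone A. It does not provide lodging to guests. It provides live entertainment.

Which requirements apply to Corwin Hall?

(a) closes 8:00 PM, at/before 1:00 AM → Late-Night Registration not required.
(b) closes 8:00 PM, after 6:00 PM; is located in Zone A → Standard License required.
(c) closes 8:00 PM, after 5:00 PM → Compliance Certificate not required.
(d) closes 8:00 PM, after 6:00 PM; provides live entertainment → Trade Registration required.
(e) closes 8:00 PM, after 5:00 PM; does not prepare food on-site → General Business Authorization not required.
(f) is located in Zone A → exempt from Trade Permit.
(g) closes 8:00 PM, after 7:00 PM; is located in Zone A; provides live entertainment → Trade Permit required.
(h) provides live entertainment; closes 8:00 PM, at/before 9:00 PM; is located in Zone A → Annual Authorization not required.

Standard License, Trade Registration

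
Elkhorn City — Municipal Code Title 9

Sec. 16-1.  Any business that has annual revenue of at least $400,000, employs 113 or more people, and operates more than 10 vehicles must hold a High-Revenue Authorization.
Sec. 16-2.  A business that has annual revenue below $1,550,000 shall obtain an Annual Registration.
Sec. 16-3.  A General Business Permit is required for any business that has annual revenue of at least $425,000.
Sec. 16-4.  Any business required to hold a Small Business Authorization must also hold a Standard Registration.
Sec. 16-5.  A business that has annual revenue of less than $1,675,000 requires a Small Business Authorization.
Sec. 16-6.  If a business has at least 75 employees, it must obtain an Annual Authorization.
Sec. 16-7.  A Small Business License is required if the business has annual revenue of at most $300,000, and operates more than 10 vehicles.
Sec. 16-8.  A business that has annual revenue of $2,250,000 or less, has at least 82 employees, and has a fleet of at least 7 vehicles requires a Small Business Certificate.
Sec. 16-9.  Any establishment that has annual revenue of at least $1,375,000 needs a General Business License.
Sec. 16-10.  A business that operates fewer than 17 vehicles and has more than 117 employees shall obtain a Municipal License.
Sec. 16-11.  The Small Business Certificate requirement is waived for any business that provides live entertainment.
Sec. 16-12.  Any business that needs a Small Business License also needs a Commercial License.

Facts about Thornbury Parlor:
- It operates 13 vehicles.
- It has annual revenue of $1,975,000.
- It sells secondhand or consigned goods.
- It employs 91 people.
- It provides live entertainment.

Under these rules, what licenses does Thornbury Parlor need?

Annual Authorization, General Business License, General Business Permit

Sec. 16-1. revenue $1,975,000 ≥ $400,000; employees 91 < 113; vehicles 13 > 10 → High-Revenue Authorization not required.
Sec. 16-2. revenue $1,975,000 ≥ $1,550,000 → Annual Registration not required.
Sec. 16-3. revenue $1,975,000 ≥ $425,000 → General Business Permit required.
Sec. 16-4. Small Business Authorization is not required → no effect.
Sec. 16-5. revenue $1,975,000 ≥ $1,675,000 → Small Business Authorization not required.
Sec. 16-6. employees 91 ≥ 75 → Annual Authorization required.
Sec. 16-7. revenue $1,975,000 > $300,000; vehicles 13 > 10 → Small Business License not required.
Sec. 16-8. revenue $1,975,000 ≤ $2,250,000; employees 91 ≥ 82; vehicles 13 ≥ 7 → Small Business Certificate required.
Sec. 16-9. revenue $1,975,000 ≥ $1,375,000 → General Business License required.
Sec. 16-10. vehicles 13 < 17; employees 91 ≤ 117 → Municipal License not required.
Sec. 16-11. provides live entertainment → exempt from Small Business Certificate.
Sec. 16-12. Small Business License is not required → no effect.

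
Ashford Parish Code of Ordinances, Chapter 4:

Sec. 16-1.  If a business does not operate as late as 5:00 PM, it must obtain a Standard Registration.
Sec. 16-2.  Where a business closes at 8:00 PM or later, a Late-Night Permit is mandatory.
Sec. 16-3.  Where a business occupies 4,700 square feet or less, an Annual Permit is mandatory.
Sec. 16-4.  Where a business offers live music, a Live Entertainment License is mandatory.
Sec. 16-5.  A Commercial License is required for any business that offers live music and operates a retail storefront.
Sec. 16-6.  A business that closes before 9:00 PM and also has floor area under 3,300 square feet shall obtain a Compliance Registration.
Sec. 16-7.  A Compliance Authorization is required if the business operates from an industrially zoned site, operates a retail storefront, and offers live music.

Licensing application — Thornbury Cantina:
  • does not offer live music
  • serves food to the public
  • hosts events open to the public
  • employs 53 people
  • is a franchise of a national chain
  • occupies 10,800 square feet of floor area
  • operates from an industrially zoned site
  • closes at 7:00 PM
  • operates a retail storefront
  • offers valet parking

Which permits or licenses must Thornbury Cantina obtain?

None

Sec. 16-1. closes 7:00 PM, after 5:00 PM → Standard Registration not required.
Sec. 16-2. closes 7:00 PM, at/before 8:00 PM → Late-Night Permit not required.
Sec. 16-3. floor area 10,800 square feet > 4,700 square feet → Annual Permit not required.
Sec. 16-4. does not offer live music → Live Entertainment License not required.
Sec. 16-5. does not offer live music; operates a retail storefront → Commercial License not required.
Sec. 16-6. closes 7:00 PM, at/before 9:00 PM; floor area 10,800 square feet ≥ 3,300 square feet → Compliance Registration not required.
Sec. 16-7. operates from an industrially zoned site; operates a retail storefront; does not offer live music → Compliance Authorization not required.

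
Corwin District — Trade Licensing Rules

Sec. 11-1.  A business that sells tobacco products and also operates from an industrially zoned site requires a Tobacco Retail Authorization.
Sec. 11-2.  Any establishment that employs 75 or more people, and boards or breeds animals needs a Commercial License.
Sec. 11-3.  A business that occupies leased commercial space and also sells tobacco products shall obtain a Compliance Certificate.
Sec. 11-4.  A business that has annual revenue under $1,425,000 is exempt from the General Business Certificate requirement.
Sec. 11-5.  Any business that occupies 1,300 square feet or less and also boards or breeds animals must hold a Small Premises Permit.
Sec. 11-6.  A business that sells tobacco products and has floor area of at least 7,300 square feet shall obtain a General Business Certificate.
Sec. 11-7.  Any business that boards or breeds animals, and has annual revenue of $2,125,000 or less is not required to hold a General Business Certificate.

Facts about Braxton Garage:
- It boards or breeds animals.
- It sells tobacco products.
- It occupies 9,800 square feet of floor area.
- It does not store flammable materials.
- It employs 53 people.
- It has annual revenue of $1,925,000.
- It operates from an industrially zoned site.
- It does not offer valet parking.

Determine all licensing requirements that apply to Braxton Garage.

Sec. 11-1. sells tobacco products; operates from an industrially zoned site → Tobacco Retail Authorization required.
Sec. 11-2. employees 53 < 75; boards or breeds animals → Commercial License not required.
Sec. 11-3. operates from an industrially zoned site (not: occupies leased commercial space); sells tobacco products → Compliance Certificate not required.
Sec. 11-4. revenue $1,925,000 ≥ $1,425,000 → General Business Certificate exemption does not apply.
Sec. 11-5. floor area 9,800 square feet > 1,300 square feet; boards or breeds animals → Small Premises Permit not required.
Sec. 11-6. sells tobacco products; floor area 9,800 square feet ≥ 7,300 square feet → General Business Certificate required.
Sec. 11-7. boards or breeds animals; revenue $1,925,000 ≤ $2,125,000 → exempt from General Business Certificate.

Tobacco Retail Authorization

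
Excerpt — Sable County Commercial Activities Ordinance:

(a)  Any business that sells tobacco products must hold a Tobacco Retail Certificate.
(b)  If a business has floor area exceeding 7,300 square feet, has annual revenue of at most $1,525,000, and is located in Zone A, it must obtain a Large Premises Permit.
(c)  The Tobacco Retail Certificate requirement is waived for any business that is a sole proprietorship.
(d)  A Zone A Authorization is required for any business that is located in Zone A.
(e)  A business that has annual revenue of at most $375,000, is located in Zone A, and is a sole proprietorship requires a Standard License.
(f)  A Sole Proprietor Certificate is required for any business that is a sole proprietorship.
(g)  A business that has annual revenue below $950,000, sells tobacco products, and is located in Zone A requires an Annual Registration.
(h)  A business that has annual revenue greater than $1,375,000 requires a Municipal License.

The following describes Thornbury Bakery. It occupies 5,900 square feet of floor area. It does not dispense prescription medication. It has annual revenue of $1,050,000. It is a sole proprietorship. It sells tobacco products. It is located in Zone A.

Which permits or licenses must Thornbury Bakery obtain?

Sole Proprietor Certificate, Zone A Authorization

(a) sells tobacco products → Tobacco Retail Certificate required.
(b) floor area 5,900 square feet ≤ 7,300 square feet; revenue $1,050,000 ≤ $1,525,000; is located in Zone A → Large Premises Permit not required.
(c) is a sole proprietorship → exempt from Tobacco Retail Certificate.
(d) is located in Zone A → Zone A Authorization required.
(e) revenue $1,050,000 > $375,000; is located in Zone A; is a sole proprietorship → Standard License not required.
(f) is a sole proprietorship → Sole Proprietor Certificate required.
(g) revenue $1,050,000 ≥ $950,000; sells tobacco products; is located in Zone A → Annual Registration not required.
(h) revenue $1,050,000 ≤ $1,375,000 → Municipal License not required.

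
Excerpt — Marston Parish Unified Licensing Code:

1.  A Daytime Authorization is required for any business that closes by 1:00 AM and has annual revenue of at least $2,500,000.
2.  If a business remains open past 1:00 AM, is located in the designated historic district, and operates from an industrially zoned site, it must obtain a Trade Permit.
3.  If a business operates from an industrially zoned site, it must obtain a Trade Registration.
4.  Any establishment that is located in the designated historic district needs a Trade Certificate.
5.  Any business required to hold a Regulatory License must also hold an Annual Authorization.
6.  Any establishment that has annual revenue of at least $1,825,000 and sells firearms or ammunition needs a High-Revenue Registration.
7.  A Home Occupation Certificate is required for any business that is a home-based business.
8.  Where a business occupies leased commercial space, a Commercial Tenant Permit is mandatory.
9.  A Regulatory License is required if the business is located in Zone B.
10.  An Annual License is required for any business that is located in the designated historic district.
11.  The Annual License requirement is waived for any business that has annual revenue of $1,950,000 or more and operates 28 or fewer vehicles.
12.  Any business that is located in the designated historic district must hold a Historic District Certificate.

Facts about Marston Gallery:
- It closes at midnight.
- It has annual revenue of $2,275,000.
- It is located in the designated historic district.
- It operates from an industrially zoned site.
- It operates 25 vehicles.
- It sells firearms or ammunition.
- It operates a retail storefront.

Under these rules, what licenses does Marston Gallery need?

1. closes midnight, at/before 1:00 AM; revenue $2,275,000 < $2,500,000 → Daytime Authorization not required.
2. closes midnight, at/before 1:00 AM; is located in the designated historic district; operates from an industrially zoned site → Trade Permit not required.
3. operates from an industrially zoned site → Trade Registration required.
4. is located in the designated historic district → Trade Certificate required.
5. Regulatory License is not required → no effect.
6. revenue $2,275,000 ≥ $1,825,000; sells firearms or ammunition → High-Revenue Registration required.
7. operates from an industrially zoned site (not: is a home-based business) → Home Occupation Certificate not required.
8. operates from an industrially zoned site (not: occupies leased commercial space) → Commercial Tenant Permit not required.
9. is located in the designated historic district (not: is located in Zone B) → Regulatory License not required.
10. is located in the designated historic district → Annual License required.
11. revenue $2,275,000 ≥ $1,950,000; vehicles 25 ≤ 28 → exempt from Annual License.
12. is located in the designated historic district → Historic District Certificate required.

High-Revenue Registration, Historic District Certificate, Trade Certificate, Trade Registration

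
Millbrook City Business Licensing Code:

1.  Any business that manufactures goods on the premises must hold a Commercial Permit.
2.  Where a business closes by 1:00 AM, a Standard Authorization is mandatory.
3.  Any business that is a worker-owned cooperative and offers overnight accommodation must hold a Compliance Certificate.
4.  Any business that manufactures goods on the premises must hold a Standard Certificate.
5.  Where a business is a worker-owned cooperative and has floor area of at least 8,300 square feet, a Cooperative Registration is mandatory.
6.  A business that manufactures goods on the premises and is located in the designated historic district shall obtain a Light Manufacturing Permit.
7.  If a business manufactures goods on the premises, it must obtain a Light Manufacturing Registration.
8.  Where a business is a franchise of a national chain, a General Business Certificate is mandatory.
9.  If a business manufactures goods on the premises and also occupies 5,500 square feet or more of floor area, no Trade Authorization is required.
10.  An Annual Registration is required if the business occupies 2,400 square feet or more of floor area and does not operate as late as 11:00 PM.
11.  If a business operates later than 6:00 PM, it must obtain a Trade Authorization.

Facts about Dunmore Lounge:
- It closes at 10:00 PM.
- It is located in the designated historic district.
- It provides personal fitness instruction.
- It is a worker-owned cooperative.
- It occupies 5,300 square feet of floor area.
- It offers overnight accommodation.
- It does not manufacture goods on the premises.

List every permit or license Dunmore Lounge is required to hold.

1. does not manufacture goods on the premises → Commercial Permit not required.
2. closes 10:00 PM, at/before 1:00 AM → Standard Authorization required.
3. is a worker-owned cooperative; offers overnight accommodation → Compliance Certificate required.
4. does not manufacture goods on the premises → Standard Certificate not required.
5. is a worker-owned cooperative; floor area 5,300 square feet < 8,300 square feet → Cooperative Registration not required.
6. does not manufacture goods on the premises; is located in the designated historic district → Light Manufacturing Permit not required.
7. does not manufacture goods on the premises → Light Manufacturing Registration not required.
8. is a worker-owned cooperative (not: is a franchise of a national chain) → General Business Certificate not required.
9. does not manufacture goods on the premises; floor area 5,300 square feet < 5,500 square feet → Trade Authorization exemption does not apply.
10. floor area 5,300 square feet ≥ 2,400 square feet; closes 10:00 PM, at/before 11:00 PM → Annual Registration required.
11. closes 10:00 PM, after 6:00 PM → Trade Authorization required.

Annual Registration, Compliance Certificate, Standard Authorization, Trade Authorization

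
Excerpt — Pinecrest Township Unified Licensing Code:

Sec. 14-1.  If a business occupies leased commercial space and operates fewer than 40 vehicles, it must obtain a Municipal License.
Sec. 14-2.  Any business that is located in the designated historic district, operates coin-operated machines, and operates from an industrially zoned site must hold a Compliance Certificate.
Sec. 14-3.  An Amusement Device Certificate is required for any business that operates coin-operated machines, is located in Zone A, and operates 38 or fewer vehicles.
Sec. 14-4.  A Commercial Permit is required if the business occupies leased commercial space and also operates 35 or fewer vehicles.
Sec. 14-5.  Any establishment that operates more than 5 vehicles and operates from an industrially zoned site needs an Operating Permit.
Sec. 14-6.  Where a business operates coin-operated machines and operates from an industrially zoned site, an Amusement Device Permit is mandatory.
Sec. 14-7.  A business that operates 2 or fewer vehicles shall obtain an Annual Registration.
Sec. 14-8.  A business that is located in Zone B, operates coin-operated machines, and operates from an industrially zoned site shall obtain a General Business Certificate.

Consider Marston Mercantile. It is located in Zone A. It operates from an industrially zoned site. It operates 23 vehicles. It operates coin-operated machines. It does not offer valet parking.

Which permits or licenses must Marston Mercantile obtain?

Sec. 14-1. operates from an industrially zoned site (not: occupies leased commercial space); vehicles 23 < 40 → Municipal License not required.
Sec. 14-2. is located in Zone A (not: is located in the designated historic district); operates coin-operated machines; operates from an industrially zoned site → Compliance Certificate not required.
Sec. 14-3. operates coin-operated machines; is located in Zone A; vehicles 23 ≤ 38 → Amusement Device Certificate required.
Sec. 14-4. operates from an industrially zoned site (not: occupies leased commercial space); vehicles 23 ≤ 35 → Commercial Permit not required.
Sec. 14-5. vehicles 23 > 5; operates from an industrially zoned site → Operating Permit required.
Sec. 14-6. operates coin-operated machines; operates from an industrially zoned site → Amusement Device Permit required.
Sec. 14-7. vehicles 23 > 2 → Annual Registration not required.
Sec. 14-8. is located in Zone A (not: is located in Zone B); operates coin-operated machines; operates from an industrially zoned site → General Business Certificate not required.

Amusement Device Certificate, Amusement Device Permit, Operating Permit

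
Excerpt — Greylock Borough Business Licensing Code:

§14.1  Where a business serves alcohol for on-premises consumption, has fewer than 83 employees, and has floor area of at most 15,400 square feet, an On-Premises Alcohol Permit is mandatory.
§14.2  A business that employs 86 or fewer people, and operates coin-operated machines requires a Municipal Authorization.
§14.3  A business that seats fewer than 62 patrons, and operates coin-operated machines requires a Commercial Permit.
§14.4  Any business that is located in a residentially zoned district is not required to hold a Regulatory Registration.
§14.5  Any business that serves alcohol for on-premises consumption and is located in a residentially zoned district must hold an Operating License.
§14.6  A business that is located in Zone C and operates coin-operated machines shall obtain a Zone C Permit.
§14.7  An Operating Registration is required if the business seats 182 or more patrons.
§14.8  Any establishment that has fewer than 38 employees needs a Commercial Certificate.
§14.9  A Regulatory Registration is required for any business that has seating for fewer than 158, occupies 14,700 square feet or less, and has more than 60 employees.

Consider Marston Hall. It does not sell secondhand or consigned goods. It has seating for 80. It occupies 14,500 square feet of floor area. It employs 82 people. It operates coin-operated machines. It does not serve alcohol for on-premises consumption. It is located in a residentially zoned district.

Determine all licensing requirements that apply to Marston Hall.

Municipal Authorization

§14.1 does not serve alcohol for on-premises consumption; employees 82 < 83; floor area 14,500 square feet ≤ 15,400 square feet → On-Premises Alcohol Permit not required.
§14.2 employees 82 ≤ 86; operates coin-operated machines → Municipal Authorization required.
§14.3 seating 80 ≥ 62; operates coin-operated machines → Commercial Permit not required.
§14.4 is located in a residentially zoned district → exempt from Regulatory Registration.
§14.5 does not serve alcohol for on-premises consumption; is located in a residentially zoned district → Operating License not required.
§14.6 is located in a residentially zoned district (not: is located in Zone C); operates coin-operated machines → Zone C Permit not required.
§14.7 seating 80 < 182 → Operating Registration not required.
§14.8 employees 82 ≥ 38 → Commercial Certificate not required.
§14.9 seating 80 < 158; floor area 14,500 square feet ≤ 14,700 square feet; employees 82 > 60 → Regulatory Registration required.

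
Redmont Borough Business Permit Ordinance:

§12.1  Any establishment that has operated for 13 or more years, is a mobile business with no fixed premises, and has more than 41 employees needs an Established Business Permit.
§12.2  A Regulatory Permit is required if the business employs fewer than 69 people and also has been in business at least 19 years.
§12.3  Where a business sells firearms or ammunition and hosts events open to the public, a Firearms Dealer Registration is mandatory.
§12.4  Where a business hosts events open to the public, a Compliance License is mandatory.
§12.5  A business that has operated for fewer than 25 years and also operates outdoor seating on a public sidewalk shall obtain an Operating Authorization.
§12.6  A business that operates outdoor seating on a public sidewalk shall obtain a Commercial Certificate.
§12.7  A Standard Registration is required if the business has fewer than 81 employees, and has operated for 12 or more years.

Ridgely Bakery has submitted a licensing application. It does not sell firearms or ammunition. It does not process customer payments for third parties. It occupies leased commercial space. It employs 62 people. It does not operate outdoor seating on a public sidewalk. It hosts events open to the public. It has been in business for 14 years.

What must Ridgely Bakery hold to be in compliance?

§12.1 years in business 14 ≥ 13; occupies leased commercial space (not: is a mobile business with no fixed premises); employees 62 > 41 → Established Business Permit not required.
§12.2 employees 62 < 69; years in business 14 < 19 → Regulatory Permit not required.
§12.3 does not sell firearms or ammunition; hosts events open to the public → Firearms Dealer Registration not required.
§12.4 hosts events open to the public → Compliance License required.
§12.5 years in business 14 < 25; does not operate outdoor seating on a public sidewalk → Operating Authorization not required.
§12.6 does not operate outdoor seating on a public sidewalk → Commercial Certificate not required.
§12.7 employees 62 < 81; years in business 14 ≥ 12 → Standard Registration required.

Compliance License, Standard Registration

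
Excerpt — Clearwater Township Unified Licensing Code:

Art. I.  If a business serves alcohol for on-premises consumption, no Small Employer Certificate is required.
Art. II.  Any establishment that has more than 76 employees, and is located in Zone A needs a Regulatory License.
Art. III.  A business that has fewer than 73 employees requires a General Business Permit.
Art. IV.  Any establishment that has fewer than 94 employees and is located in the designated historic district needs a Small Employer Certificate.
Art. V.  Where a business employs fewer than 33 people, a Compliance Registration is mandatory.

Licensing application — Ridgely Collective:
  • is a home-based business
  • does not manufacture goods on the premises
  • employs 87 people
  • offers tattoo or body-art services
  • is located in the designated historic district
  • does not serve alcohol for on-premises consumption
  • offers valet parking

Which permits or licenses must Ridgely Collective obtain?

Small Employer Certificate

Art. I. does not serve alcohol for on-premises consumption → Small Employer Certificate exemption does not apply.
Art. II. employees 87 > 76; is located in the designated historic district (not: is located in Zone A) → Regulatory License not required.
Art. III. employees 87 ≥ 73 → General Business Permit not required.
Art. IV. employees 87 < 94; is located in the designated historic district → Small Employer Certificate required.
Art. V. employees 87 ≥ 33 → Compliance Registration not required.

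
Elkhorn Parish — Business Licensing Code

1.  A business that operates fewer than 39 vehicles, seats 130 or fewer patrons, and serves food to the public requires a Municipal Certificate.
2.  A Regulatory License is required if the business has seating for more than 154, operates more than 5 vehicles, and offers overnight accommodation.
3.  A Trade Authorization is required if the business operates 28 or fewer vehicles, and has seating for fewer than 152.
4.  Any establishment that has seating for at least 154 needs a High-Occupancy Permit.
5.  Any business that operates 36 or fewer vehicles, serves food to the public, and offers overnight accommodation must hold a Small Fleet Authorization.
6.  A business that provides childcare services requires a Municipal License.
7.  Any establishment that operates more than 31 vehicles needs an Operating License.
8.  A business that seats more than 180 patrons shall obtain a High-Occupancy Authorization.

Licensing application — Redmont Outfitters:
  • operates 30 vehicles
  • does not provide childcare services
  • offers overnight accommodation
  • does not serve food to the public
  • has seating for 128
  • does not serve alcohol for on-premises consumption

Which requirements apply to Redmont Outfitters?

1. vehicles 30 < 39; seating 128 ≤ 130; does not serve food to the public → Municipal Certificate not required.
2. seating 128 ≤ 154; vehicles 30 > 5; offers overnight accommodation → Regulatory License not required.
3. vehicles 30 > 28; seating 128 < 152 → Trade Authorization not required.
4. seating 128 < 154 → High-Occupancy Permit not required.
5. vehicles 30 ≤ 36; does not serve food to the public; offers overnight accommodation → Small Fleet Authorization not required.
6. does not provide childcare services → Municipal License not required.
7. vehicles 30 ≤ 31 → Operating License not required.
8. seating 128 ≤ 180 → High-Occupancy Authorization not required.

None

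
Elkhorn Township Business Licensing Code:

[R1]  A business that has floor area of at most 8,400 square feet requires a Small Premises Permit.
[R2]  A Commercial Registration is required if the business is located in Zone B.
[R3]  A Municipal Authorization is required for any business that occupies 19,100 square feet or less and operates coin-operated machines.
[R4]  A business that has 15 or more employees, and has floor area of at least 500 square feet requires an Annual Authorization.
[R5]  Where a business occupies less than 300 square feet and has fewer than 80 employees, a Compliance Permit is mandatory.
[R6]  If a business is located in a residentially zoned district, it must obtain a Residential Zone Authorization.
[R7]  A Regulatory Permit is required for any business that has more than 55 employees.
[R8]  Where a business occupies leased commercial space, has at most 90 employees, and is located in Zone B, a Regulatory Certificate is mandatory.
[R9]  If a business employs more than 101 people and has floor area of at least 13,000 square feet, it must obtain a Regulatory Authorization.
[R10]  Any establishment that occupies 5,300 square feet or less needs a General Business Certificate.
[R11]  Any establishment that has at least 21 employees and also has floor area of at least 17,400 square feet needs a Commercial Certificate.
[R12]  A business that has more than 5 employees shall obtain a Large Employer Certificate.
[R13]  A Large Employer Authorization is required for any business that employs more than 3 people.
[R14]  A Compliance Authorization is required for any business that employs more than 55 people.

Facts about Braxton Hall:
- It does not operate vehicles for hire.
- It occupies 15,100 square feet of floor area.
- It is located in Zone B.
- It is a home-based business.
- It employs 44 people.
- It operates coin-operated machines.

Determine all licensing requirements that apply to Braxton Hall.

Annual Authorization, Commercial Registration, Large Employer Authorization, Large Employer Certificate, Municipal Authorization

[R1] floor area 15,100 square feet > 8,400 square feet → Small Premises Permit not required.
[R2] is located in Zone B → Commercial Registration required.
[R3] floor area 15,100 square feet ≤ 19,100 square feet; operates coin-operated machines → Municipal Authorization required.
[R4] employees 44 ≥ 15; floor area 15,100 square feet ≥ 500 square feet → Annual Authorization required.
[R5] floor area 15,100 square feet ≥ 300 square feet; employees 44 < 80 → Compliance Permit not required.
[R6] is located in Zone B (not: is located in a residentially zoned district) → Residential Zone Authorization not required.
[R7] employees 44 ≤ 55 → Regulatory Permit not required.
[R8] is a home-based business (not: occupies leased commercial space); employees 44 ≤ 90; is located in Zone B → Regulatory Certificate not required.
[R9] employees 44 ≤ 101; floor area 15,100 square feet ≥ 13,000 square feet → Regulatory Authorization not required.
[R10] floor area 15,100 square feet > 5,300 square feet → General Business Certificate not required.
[R11] employees 44 ≥ 21; floor area 15,100 square feet < 17,400 square feet → Commercial Certificate not required.
[R12] employees 44 > 5 → Large Employer Certificate required.
[R13] employees 44 > 3 → Large Employer Authorization required.
[R14] employees 44 ≤ 55 → Compliance Authorization not required.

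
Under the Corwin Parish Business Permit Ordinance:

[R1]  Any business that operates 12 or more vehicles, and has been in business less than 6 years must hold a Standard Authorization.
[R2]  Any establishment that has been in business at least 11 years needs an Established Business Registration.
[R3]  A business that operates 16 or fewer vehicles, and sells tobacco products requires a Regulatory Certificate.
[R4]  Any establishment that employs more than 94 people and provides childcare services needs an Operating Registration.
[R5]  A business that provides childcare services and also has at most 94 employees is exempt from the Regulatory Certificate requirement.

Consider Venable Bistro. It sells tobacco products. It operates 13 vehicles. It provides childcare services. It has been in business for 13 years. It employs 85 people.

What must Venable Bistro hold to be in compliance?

[R1] vehicles 13 ≥ 12; years in business 13 ≥ 6 → Standard Authorization not required.
[R2] years in business 13 ≥ 11 → Established Business Registration required.
[R3] vehicles 13 ≤ 16; sells tobacco products → Regulatory Certificate required.
[R4] employees 85 ≤ 94; provides childcare services → Operating Registration not required.
[R5] provides childcare services; employees 85 ≤ 94 → exempt from Regulatory Certificate.

Established Business Registration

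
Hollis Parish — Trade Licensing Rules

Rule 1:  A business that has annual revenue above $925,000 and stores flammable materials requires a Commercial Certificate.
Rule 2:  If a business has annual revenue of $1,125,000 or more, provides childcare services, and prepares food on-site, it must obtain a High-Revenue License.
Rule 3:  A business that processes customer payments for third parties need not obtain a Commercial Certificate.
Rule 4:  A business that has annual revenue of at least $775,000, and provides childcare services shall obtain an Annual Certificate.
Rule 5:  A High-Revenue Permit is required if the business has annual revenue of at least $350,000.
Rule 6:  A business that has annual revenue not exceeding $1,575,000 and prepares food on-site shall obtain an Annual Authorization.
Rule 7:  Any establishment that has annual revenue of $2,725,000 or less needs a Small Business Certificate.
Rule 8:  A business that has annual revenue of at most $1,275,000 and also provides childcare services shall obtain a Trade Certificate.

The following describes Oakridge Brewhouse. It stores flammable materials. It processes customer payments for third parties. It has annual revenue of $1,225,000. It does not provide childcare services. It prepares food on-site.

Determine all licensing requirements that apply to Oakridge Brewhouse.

Rule 1: revenue $1,225,000 > $925,000; stores flammable materials → Commercial Certificate required.
Rule 2: revenue $1,225,000 ≥ $1,125,000; does not provide childcare services; prepares food on-site → High-Revenue License not required.
Rule 3: processes customer payments for third parties → exempt from Commercial Certificate.
Rule 4: revenue $1,225,000 ≥ $775,000; does not provide childcare services → Annual Certificate not required.
Rule 5: revenue $1,225,000 ≥ $350,000 → High-Revenue Permit required.
Rule 6: revenue $1,225,000 ≤ $1,575,000; prepares food on-site → Annual Authorization required.
Rule 7: revenue $1,225,000 ≤ $2,725,000 → Small Business Certificate required.
Rule 8: revenue $1,225,000 ≤ $1,275,000; does not provide childcare services → Trade Certificate not required.

Annual Authorization, High-Revenue Permit, Small Business Certificate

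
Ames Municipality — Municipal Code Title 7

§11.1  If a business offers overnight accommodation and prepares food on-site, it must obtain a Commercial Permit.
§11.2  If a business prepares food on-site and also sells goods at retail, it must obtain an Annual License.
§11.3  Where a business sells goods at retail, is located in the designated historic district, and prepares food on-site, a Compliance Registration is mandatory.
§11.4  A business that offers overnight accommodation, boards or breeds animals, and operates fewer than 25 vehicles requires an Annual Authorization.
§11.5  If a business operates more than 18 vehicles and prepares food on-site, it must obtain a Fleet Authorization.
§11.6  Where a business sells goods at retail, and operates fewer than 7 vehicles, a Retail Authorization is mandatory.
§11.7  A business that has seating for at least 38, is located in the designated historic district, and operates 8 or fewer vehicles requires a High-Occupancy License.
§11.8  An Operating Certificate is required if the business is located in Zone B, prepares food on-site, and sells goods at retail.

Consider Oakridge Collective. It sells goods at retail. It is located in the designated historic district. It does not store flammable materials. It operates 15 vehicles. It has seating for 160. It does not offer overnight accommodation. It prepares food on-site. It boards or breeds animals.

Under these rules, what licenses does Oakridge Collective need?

Annual License, Compliance Registration

§11.1 does not offer overnight accommodation; prepares food on-site → Commercial Permit not required.
§11.2 prepares food on-site; sells goods at retail → Annual License required.
§11.3 sells goods at retail; is located in the designated historic district; prepares food on-site → Compliance Registration required.
§11.4 does not offer overnight accommodation; boards or breeds animals; vehicles 15 < 25 → Annual Authorization not required.
§11.5 vehicles 15 ≤ 18; prepares food on-site → Fleet Authorization not required.
§11.6 sells goods at retail; vehicles 15 ≥ 7 → Retail Authorization not required.
§11.7 seating 160 ≥ 38; is located in the designated historic district; vehicles 15 > 8 → High-Occupancy License not required.
§11.8 is located in the designated historic district (not: is located in Zone B); prepares food on-site; sells goods at retail → Operating Certificate not required.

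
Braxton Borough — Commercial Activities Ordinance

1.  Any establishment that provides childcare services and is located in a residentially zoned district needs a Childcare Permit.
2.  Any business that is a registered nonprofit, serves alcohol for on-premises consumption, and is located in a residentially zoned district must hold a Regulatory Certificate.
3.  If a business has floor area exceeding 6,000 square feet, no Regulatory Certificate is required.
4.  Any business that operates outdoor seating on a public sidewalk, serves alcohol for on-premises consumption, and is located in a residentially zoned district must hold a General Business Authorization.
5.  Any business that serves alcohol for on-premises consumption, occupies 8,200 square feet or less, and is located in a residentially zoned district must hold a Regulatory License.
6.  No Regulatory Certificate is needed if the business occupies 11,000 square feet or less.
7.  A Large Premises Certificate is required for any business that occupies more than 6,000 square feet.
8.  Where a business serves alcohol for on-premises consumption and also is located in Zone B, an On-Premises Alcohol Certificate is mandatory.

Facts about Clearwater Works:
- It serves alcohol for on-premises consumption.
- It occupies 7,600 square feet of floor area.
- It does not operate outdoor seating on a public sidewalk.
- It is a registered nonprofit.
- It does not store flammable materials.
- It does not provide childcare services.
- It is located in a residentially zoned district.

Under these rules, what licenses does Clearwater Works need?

Large Premises Certificate, Regulatory License

1. does not provide childcare services; is located in a residentially zoned district → Childcare Permit not required.
2. is a registered nonprofit; serves alcohol for on-premises consumption; is located in a residentially zoned district → Regulatory Certificate required.
3. floor area 7,600 square feet > 6,000 square feet → exempt from Regulatory Certificate.
4. does not operate outdoor seating on a public sidewalk; serves alcohol for on-premises consumption; is located in a residentially zoned district → General Business Authorization not required.
5. serves alcohol for on-premises consumption; floor area 7,600 square feet ≤ 8,200 square feet; is located in a residentially zoned district → Regulatory License required.
6. floor area 7,600 square feet ≤ 11,000 square feet → exempt from Regulatory Certificate.
7. floor area 7,600 square feet > 6,000 square feet → Large Premises Certificate required.
8. serves alcohol for on-premises consumption; is located in a residentially zoned district (not: is located in Zone B) → On-Premises Alcohol Certificate not required.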